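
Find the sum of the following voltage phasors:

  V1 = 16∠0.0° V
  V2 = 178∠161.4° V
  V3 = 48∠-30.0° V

Step 1 — Convert each phasor to rectangular form:
  V1 = 16·(cos(0.0°) + j·sin(0.0°)) = 16 V
  V2 = 178·(cos(161.4°) + j·sin(161.4°)) = -168.7 + j56.77 V
  V3 = 48·(cos(-30.0°) + j·sin(-30.0°)) = 41.57 - j24 V
Step 2 — Sum components: V_total = -111.1 + j32.77 V.
Step 3 — Convert to polar: |V_total| = 115.9 V, ∠V_total = 163.6°.

V_total = 115.9∠163.6° V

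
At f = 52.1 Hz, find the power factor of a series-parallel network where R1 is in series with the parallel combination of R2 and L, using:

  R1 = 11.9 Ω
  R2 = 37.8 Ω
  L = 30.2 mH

Step 1 — Angular frequency: ω = 2π·f = 2π·52.1 = 327.4 rad/s.
Step 2 — Component impedances:
  R1: Z = R = 11.9 Ω
  R2: Z = R = 37.8 Ω
  L: Z = jωL = j·327.4·0.0302 = 0 + j9.886 Ω
Step 3 — Parallel branch: R2 || L = 1/(1/R2 + 1/L) = 2.42 + j9.253 Ω.
Step 4 — Series with R1: Z_total = R1 + (R2 || L) = 14.32 + j9.253 Ω = 17.05∠32.9° Ω.
Step 5 — Power factor: PF = cos(φ) = Re(Z)/|Z| = 14.32/17.05 = 0.8399.
Step 6 — Type: Im(Z) = 9.253 ⇒ lagging (phase φ = 32.9°).

PF = 0.8399 (lagging, φ = 32.9°)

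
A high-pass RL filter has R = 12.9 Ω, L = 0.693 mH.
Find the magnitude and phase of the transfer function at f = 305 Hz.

Step 1 — Angular frequency: ω = 2π·305 = 1916 rad/s.
Step 2 — Transfer function: H(jω) = jωL/(R + jωL).
Step 3 — Numerator jωL = j·1.328; denominator R + jωL = 12.9 + j1.328.
Step 4 — H = 0.01049 + j0.1019.
Step 5 — Magnitude: |H| = 0.1024 (-19.8 dB); phase: φ = 84.1°.

|H| = 0.1024 (-19.8 dB), φ = 84.1°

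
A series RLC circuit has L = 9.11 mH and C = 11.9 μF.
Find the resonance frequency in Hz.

Step 1 — Resonance condition Im(Z)=0 gives ω₀ = 1/√(LC).
Step 2 — ω₀ = 1/√(0.00911·1.19e-05) = 3037 rad/s.
Step 3 — f₀ = ω₀/(2π) = 483.4 Hz.

f₀ = 483.4 Hz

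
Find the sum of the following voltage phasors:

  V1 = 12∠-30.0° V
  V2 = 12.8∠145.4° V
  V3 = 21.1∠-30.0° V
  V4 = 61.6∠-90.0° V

Step 1 — Convert each phasor to rectangular form:
  V1 = 12·(cos(-30.0°) + j·sin(-30.0°)) = 10.39 - j6 V
  V2 = 12.8·(cos(145.4°) + j·sin(145.4°)) = -10.54 + j7.268 V
  V3 = 21.1·(cos(-30.0°) + j·sin(-30.0°)) = 18.27 - j10.55 V
  V4 = 61.6·(cos(-90.0°) + j·sin(-90.0°)) = 0 - j61.6 V
Step 2 — Sum components: V_total = 18.13 - j70.88 V.
Step 3 — Convert to polar: |V_total| = 73.16 V, ∠V_total = -75.7°.

V_total = 73.16∠-75.7° V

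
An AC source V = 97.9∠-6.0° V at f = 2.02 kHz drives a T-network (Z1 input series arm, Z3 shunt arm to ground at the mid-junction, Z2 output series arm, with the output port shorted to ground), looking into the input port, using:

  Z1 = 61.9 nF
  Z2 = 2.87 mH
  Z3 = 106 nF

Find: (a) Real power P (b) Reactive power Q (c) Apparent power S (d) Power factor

Step 1 — Angular frequency: ω = 2π·f = 2π·2020 = 1.269e+04 rad/s.
Step 2 — Component impedances:
  Z1: Z = 1/(jωC) = -j/(ω·C) = 0 - j1273 Ω
  Z2: Z = jωL = j·1.269e+04·0.00287 = 0 + j36.43 Ω
  Z3: Z = 1/(jωC) = -j/(ω·C) = 0 - j743.3 Ω
Step 3 — With the output port shorted to ground, the output series arm Z2 runs from the junction to ground; the shunt arm Z3 also runs from the junction to ground. They appear in parallel: Z3 || Z2 = 0 + j38.3 Ω.
Step 4 — Series with input arm Z1: Z_in = Z1 + (Z3 || Z2) = 0 - j1235 Ω = 1235∠-90.0° Ω.
Step 5 — Source phasor: V = 97.9∠-6.0° V = 97.36 - j10.23 V.
Step 6 — Current: I = V / Z = 0.008289 + j0.07887 A = 0.0793∠84.0° A.
Step 7 — Complex power: S = V·I* = 0 - j7.763 VA.
Step 8 — Real power: P = Re(S) = 0 W.
Step 9 — Reactive power: Q = Im(S) = -7.763 VAR.
Step 10 — Apparent power: |S| = 7.763 VA.
Step 11 — Power factor: PF = P/|S| = 0 (leading).

(a) P = 0 W  (b) Q = -7.763 VAR  (c) S = 7.763 VA  (d) PF = 0 (leading)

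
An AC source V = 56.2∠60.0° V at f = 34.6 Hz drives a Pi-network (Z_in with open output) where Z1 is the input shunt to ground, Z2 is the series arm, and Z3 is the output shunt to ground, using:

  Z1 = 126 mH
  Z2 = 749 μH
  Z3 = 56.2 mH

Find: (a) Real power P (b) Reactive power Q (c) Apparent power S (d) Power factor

Step 1 — Angular frequency: ω = 2π·f = 2π·34.6 = 217.4 rad/s.
Step 2 — Component impedances:
  Z1: Z = jωL = j·217.4·0.126 = 0 + j27.39 Ω
  Z2: Z = jωL = j·217.4·0.000749 = 0 + j0.1628 Ω
  Z3: Z = jωL = j·217.4·0.0562 = 0 + j12.22 Ω
Step 3 — With open output, the series arm Z2 and the output shunt Z3 appear in series to ground: Z2 + Z3 = 0 + j12.38 Ω.
Step 4 — Parallel with input shunt Z1: Z_in = Z1 || (Z2 + Z3) = 0 + j8.527 Ω = 8.527∠90.0° Ω.
Step 5 — Source phasor: V = 56.2∠60.0° V = 28.1 + j48.67 V.
Step 6 — Current: I = V / Z = 5.708 - j3.296 A = 6.591∠-30.0° A.
Step 7 — Complex power: S = V·I* = 0 + j370.4 VA.
Step 8 — Real power: P = Re(S) = 0 W.
Step 9 — Reactive power: Q = Im(S) = 370.4 VAR.
Step 10 — Apparent power: |S| = 370.4 VA.
Step 11 — Power factor: PF = P/|S| = 0 (lagging).

(a) P = 0 W  (b) Q = 370.4 VAR  (c) S = 370.4 VA  (d) PF = 0 (lagging)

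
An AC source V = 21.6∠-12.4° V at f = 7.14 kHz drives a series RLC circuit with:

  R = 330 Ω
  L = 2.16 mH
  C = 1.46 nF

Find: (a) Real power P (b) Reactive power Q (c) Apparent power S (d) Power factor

Step 1 — Angular frequency: ω = 2π·f = 2π·7140 = 4.486e+04 rad/s.
Step 2 — Component impedances:
  R: Z = R = 330 Ω
  L: Z = jωL = j·4.486e+04·0.00216 = 0 + j96.9 Ω
  C: Z = 1/(jωC) = -j/(ω·C) = 0 - j1.527e+04 Ω
Step 3 — Series combination: Z_total = R + L + C = 330 - j1.517e+04 Ω = 1.517e+04∠-88.8° Ω.
Step 4 — Source phasor: V = 21.6∠-12.4° V = 21.1 - j4.638 V.
Step 5 — Current: I = V / Z = 0.0003358 + j0.001383 A = 0.001423∠76.4° A.
Step 6 — Complex power: S = V·I* = 0.0006687 - j0.03074 VA.
Step 7 — Real power: P = Re(S) = 0.0006687 W.
Step 8 — Reactive power: Q = Im(S) = -0.03074 VAR.
Step 9 — Apparent power: |S| = 0.03075 VA.
Step 10 — Power factor: PF = P/|S| = 0.02175 (leading).

(a) P = 0.0006687 W  (b) Q = -0.03074 VAR  (c) S = 0.03075 VA  (d) PF = 0.02175 (leading)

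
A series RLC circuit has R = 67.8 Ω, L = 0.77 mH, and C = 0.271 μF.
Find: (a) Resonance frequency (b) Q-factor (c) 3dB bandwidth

Step 1 — Resonance condition Im(Z)=0 gives ω₀ = 1/√(LC).
Step 2 — ω₀ = 1/√(0.00077·2.71e-07) = 6.923e+04 rad/s.
Step 3 — f₀ = ω₀/(2π) = 1.102e+04 Hz.
Step 4 — Series Q: Q = ω₀L/R = 6.923e+04·0.00077/67.8 = 0.7862.
Step 5 — 3dB bandwidth: Δω = ω₀/Q = 8.805e+04 rad/s; BW = Δω/(2π) = 1.401e+04 Hz.

(a) f₀ = 1.102e+04 Hz  (b) Q = 0.7862  (c) BW = 1.401e+04 Hz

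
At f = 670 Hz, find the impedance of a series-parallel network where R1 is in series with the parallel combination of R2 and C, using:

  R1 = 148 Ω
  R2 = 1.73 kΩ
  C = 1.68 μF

Step 1 — Angular frequency: ω = 2π·f = 2π·670 = 4210 rad/s.
Step 2 — Component impedances:
  R1: Z = R = 148 Ω
  R2: Z = R = 1730 Ω
  C: Z = 1/(jωC) = -j/(ω·C) = 0 - j141.4 Ω
Step 3 — Parallel branch: R2 || C = 1/(1/R2 + 1/C) = 11.48 - j140.5 Ω.
Step 4 — Series with R1: Z_total = R1 + (R2 || C) = 159.5 - j140.5 Ω = 212.5∠-41.4° Ω.

Z = 159.5 - j140.5 Ω = 212.5∠-41.4° Ω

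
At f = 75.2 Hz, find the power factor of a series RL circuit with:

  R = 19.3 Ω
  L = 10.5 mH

Step 1 — Angular frequency: ω = 2π·f = 2π·75.2 = 472.5 rad/s.
Step 2 — Component impedances:
  R: Z = R = 19.3 Ω
  L: Z = jωL = j·472.5·0.0105 = 0 + j4.961 Ω
Step 3 — Series combination: Z_total = R + L = 19.3 + j4.961 Ω = 19.93∠14.4° Ω.
Step 4 — Power factor: PF = cos(φ) = Re(Z)/|Z| = 19.3/19.927 = 0.9685.
Step 5 — Type: Im(Z) = 4.961 ⇒ lagging (phase φ = 14.4°).

PF = 0.9685 (lagging, φ = 14.4°)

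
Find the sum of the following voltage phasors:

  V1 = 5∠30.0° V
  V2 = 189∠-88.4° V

Step 1 — Convert each phasor to rectangular form:
  V1 = 5·(cos(30.0°) + j·sin(30.0°)) = 4.33 + j2.5 V
  V2 = 189·(cos(-88.4°) + j·sin(-88.4°)) = 5.277 - j188.9 V
Step 2 — Sum components: V_total = 9.607 - j186.4 V.
Step 3 — Convert to polar: |V_total| = 186.7 V, ∠V_total = -87.0°.

V_total = 186.7∠-87.0° V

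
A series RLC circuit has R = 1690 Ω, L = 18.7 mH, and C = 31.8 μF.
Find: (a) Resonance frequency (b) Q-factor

Step 1 — Resonance condition Im(Z)=0 gives ω₀ = 1/√(LC).
Step 2 — ω₀ = 1/√(0.0187·3.18e-05) = 1297 rad/s.
Step 3 — f₀ = ω₀/(2π) = 206.4 Hz.
Step 4 — Series Q: Q = ω₀L/R = 1297·0.0187/1690 = 0.01435.

(a) f₀ = 206.4 Hz  (b) Q = 0.01435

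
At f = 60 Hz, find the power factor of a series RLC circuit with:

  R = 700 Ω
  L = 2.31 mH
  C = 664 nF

Step 1 — Angular frequency: ω = 2π·f = 2π·60 = 377 rad/s.
Step 2 — Component impedances:
  R: Z = R = 700 Ω
  L: Z = jωL = j·377·0.00231 = 0 + j0.8708 Ω
  C: Z = 1/(jωC) = -j/(ω·C) = 0 - j3995 Ω
Step 3 — Series combination: Z_total = R + L + C = 700 - j3994 Ω = 4055∠-80.1° Ω.
Step 4 — Power factor: PF = cos(φ) = Re(Z)/|Z| = 700/4055 = 0.1726.
Step 5 — Type: Im(Z) = -3994 ⇒ leading (phase φ = -80.1°).

PF = 0.1726 (leading, φ = -80.1°)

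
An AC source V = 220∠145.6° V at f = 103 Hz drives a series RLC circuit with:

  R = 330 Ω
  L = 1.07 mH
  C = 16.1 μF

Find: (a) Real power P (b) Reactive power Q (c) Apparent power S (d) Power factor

Step 1 — Angular frequency: ω = 2π·f = 2π·103 = 647.2 rad/s.
Step 2 — Component impedances:
  R: Z = R = 330 Ω
  L: Z = jωL = j·647.2·0.00107 = 0 + j0.6925 Ω
  C: Z = 1/(jωC) = -j/(ω·C) = 0 - j95.97 Ω
Step 3 — Series combination: Z_total = R + L + C = 330 - j95.28 Ω = 343.5∠-16.1° Ω.
Step 4 — Source phasor: V = 220∠145.6° V = -181.5 + j124.3 V.
Step 5 — Current: I = V / Z = -0.6081 + j0.2011 A = 0.6405∠161.7° A.
Step 6 — Complex power: S = V·I* = 135.4 - j39.09 VA.
Step 7 — Real power: P = Re(S) = 135.4 W.
Step 8 — Reactive power: Q = Im(S) = -39.09 VAR.
Step 9 — Apparent power: |S| = 140.9 VA.
Step 10 — Power factor: PF = P/|S| = 0.9608 (leading).

(a) P = 135.4 W  (b) Q = -39.09 VAR  (c) S = 140.9 VA  (d) PF = 0.9608 (leading)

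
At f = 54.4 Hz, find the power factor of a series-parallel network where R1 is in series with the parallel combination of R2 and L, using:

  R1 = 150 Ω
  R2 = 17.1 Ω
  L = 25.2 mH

Step 1 — Angular frequency: ω = 2π·f = 2π·54.4 = 341.8 rad/s.
Step 2 — Component impedances:
  R1: Z = R = 150 Ω
  R2: Z = R = 17.1 Ω
  L: Z = jωL = j·341.8·0.0252 = 0 + j8.613 Ω
Step 3 — Parallel branch: R2 || L = 1/(1/R2 + 1/L) = 3.461 + j6.87 Ω.
Step 4 — Series with R1: Z_total = R1 + (R2 || L) = 153.5 + j6.87 Ω = 153.6∠2.6° Ω.
Step 5 — Power factor: PF = cos(φ) = Re(Z)/|Z| = 153.46/153.61 = 0.999.
Step 6 — Type: Im(Z) = 6.87 ⇒ lagging (phase φ = 2.6°).

PF = 0.999 (lagging, φ = 2.6°)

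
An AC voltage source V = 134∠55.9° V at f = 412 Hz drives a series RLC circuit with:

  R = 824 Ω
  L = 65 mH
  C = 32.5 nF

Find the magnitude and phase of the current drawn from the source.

Step 1 — Angular frequency: ω = 2π·f = 2π·412 = 2589 rad/s.
Step 2 — Component impedances:
  R: Z = R = 824 Ω
  L: Z = jωL = j·2589·0.065 = 0 + j168.3 Ω
  C: Z = 1/(jωC) = -j/(ω·C) = 0 - j1.189e+04 Ω
Step 3 — Series combination: Z_total = R + L + C = 824 - j1.172e+04 Ω = 1.175e+04∠-86.0° Ω.
Step 4 — Source phasor: V = 134∠55.9° V = 75.13 + j111 V.
Step 5 — Ohm's law: I = V / Z_total = (75.13 + j111) / (824 - j1.172e+04) = -0.008974 + j0.007042 A.
Step 6 — Convert to polar: |I| = 0.01141 A, ∠I = 141.9°.

I = 0.01141∠141.9° A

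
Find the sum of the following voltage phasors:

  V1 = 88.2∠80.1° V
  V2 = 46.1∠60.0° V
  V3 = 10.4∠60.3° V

Step 1 — Convert each phasor to rectangular form:
  V1 = 88.2·(cos(80.1°) + j·sin(80.1°)) = 15.16 + j86.89 V
  V2 = 46.1·(cos(60.0°) + j·sin(60.0°)) = 23.05 + j39.92 V
  V3 = 10.4·(cos(60.3°) + j·sin(60.3°)) = 5.153 + j9.034 V
Step 2 — Sum components: V_total = 43.37 + j135.8 V.
Step 3 — Convert to polar: |V_total| = 142.6 V, ∠V_total = 72.3°.

V_total = 142.6∠72.3° V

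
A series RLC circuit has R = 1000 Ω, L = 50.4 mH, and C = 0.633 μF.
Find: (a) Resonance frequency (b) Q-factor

Step 1 — Resonance condition Im(Z)=0 gives ω₀ = 1/√(LC).
Step 2 — ω₀ = 1/√(0.0504·6.33e-07) = 5599 rad/s.
Step 3 — f₀ = ω₀/(2π) = 891.1 Hz.
Step 4 — Series Q: Q = ω₀L/R = 5599·0.0504/1000 = 0.2822.

(a) f₀ = 891.1 Hz  (b) Q = 0.2822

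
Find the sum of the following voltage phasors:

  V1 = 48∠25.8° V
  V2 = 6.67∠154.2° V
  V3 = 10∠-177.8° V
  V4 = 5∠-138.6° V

Step 1 — Convert each phasor to rectangular form:
  V1 = 48·(cos(25.8°) + j·sin(25.8°)) = 43.22 + j20.89 V
  V2 = 6.67·(cos(154.2°) + j·sin(154.2°)) = -6.005 + j2.903 V
  V3 = 10·(cos(-177.8°) + j·sin(-177.8°)) = -9.993 - j0.3839 V
  V4 = 5·(cos(-138.6°) + j·sin(-138.6°)) = -3.751 - j3.307 V
Step 2 — Sum components: V_total = 23.47 + j20.1 V.
Step 3 — Convert to polar: |V_total| = 30.9 V, ∠V_total = 40.6°.

V_total = 30.9∠40.6° V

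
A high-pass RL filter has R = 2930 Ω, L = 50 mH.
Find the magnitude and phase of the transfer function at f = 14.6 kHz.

Step 1 — Angular frequency: ω = 2π·1.46e+04 = 9.173e+04 rad/s.
Step 2 — Transfer function: H(jω) = jωL/(R + jωL).
Step 3 — Numerator jωL = j·4587; denominator R + jωL = 2930 + j4587.
Step 4 — H = 0.7102 + j0.4537.
Step 5 — Magnitude: |H| = 0.8427 (-1.5 dB); phase: φ = 32.6°.

|H| = 0.8427 (-1.5 dB), φ = 32.6°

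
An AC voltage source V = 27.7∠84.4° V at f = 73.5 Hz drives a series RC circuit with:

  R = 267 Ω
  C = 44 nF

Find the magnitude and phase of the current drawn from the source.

Step 1 — Angular frequency: ω = 2π·f = 2π·73.5 = 461.8 rad/s.
Step 2 — Component impedances:
  R: Z = R = 267 Ω
  C: Z = 1/(jωC) = -j/(ω·C) = 0 - j4.921e+04 Ω
Step 3 — Series combination: Z_total = R + C = 267 - j4.921e+04 Ω = 4.921e+04∠-89.7° Ω.
Step 4 — Source phasor: V = 27.7∠84.4° V = 2.703 + j27.57 V.
Step 5 — Ohm's law: I = V / Z_total = (2.703 + j27.57) / (267 - j4.921e+04) = -0.0005599 + j5.796e-05 A.
Step 6 — Convert to polar: |I| = 0.0005629 A, ∠I = 174.1°.

I = 0.0005629∠174.1° A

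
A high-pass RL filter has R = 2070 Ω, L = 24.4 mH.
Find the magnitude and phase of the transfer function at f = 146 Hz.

Step 1 — Angular frequency: ω = 2π·146 = 917.3 rad/s.
Step 2 — Transfer function: H(jω) = jωL/(R + jωL).
Step 3 — Numerator jωL = j·22.38; denominator R + jωL = 2070 + j22.38.
Step 4 — H = 0.0001169 + j0.01081.
Step 5 — Magnitude: |H| = 0.01081 (-39.3 dB); phase: φ = 89.4°.

|H| = 0.01081 (-39.3 dB), φ = 89.4°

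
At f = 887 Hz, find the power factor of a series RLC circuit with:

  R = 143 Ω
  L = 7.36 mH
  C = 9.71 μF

Step 1 — Angular frequency: ω = 2π·f = 2π·887 = 5573 rad/s.
Step 2 — Component impedances:
  R: Z = R = 143 Ω
  L: Z = jωL = j·5573·0.00736 = 0 + j41.02 Ω
  C: Z = 1/(jωC) = -j/(ω·C) = 0 - j18.48 Ω
Step 3 — Series combination: Z_total = R + L + C = 143 + j22.54 Ω = 144.8∠9.0° Ω.
Step 4 — Power factor: PF = cos(φ) = Re(Z)/|Z| = 143/144.77 = 0.9878.
Step 5 — Type: Im(Z) = 22.54 ⇒ lagging (phase φ = 9.0°).

PF = 0.9878 (lagging, φ = 9.0°)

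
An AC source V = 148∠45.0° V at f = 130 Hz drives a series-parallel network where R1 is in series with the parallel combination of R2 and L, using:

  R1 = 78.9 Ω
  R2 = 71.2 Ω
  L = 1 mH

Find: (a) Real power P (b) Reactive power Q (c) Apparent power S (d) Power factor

Step 1 — Angular frequency: ω = 2π·f = 2π·130 = 816.8 rad/s.
Step 2 — Component impedances:
  R1: Z = R = 78.9 Ω
  R2: Z = R = 71.2 Ω
  L: Z = jωL = j·816.8·0.001 = 0 + j0.8168 Ω
Step 3 — Parallel branch: R2 || L = 1/(1/R2 + 1/L) = 0.009369 + j0.8167 Ω.
Step 4 — Series with R1: Z_total = R1 + (R2 || L) = 78.91 + j0.8167 Ω = 78.91∠0.6° Ω.
Step 5 — Source phasor: V = 148∠45.0° V = 104.7 + j104.7 V.
Step 6 — Current: I = V / Z = 1.34 + j1.312 A = 1.875∠44.4° A.
Step 7 — Complex power: S = V·I* = 277.6 + j2.873 VA.
Step 8 — Real power: P = Re(S) = 277.6 W.
Step 9 — Reactive power: Q = Im(S) = 2.873 VAR.
Step 10 — Apparent power: |S| = 277.6 VA.
Step 11 — Power factor: PF = P/|S| = 0.9999 (lagging).

(a) P = 277.6 W  (b) Q = 2.873 VAR  (c) S = 277.6 VA  (d) PF = 0.9999 (lagging)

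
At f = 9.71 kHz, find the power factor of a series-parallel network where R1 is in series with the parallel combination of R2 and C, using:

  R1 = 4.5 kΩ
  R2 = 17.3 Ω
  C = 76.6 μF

Step 1 — Angular frequency: ω = 2π·f = 2π·9710 = 6.101e+04 rad/s.
Step 2 — Component impedances:
  R1: Z = R = 4500 Ω
  R2: Z = R = 17.3 Ω
  C: Z = 1/(jωC) = -j/(ω·C) = 0 - j0.214 Ω
Step 3 — Parallel branch: R2 || C = 1/(1/R2 + 1/C) = 0.002646 - j0.2139 Ω.
Step 4 — Series with R1: Z_total = R1 + (R2 || C) = 4500 - j0.2139 Ω = 4500∠-0.0° Ω.
Step 5 — Power factor: PF = cos(φ) = Re(Z)/|Z| = 4500/4500 = 1.
Step 6 — Type: Im(Z) = -0.2139 ⇒ leading (phase φ = -0.0°).

PF = 1 (leading, φ = -0.0°)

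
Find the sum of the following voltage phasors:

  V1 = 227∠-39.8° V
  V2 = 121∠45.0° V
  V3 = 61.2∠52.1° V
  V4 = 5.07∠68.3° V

Step 1 — Convert each phasor to rectangular form:
  V1 = 227·(cos(-39.8°) + j·sin(-39.8°)) = 174.4 - j145.3 V
  V2 = 121·(cos(45.0°) + j·sin(45.0°)) = 85.56 + j85.56 V
  V3 = 61.2·(cos(52.1°) + j·sin(52.1°)) = 37.59 + j48.29 V
  V4 = 5.07·(cos(68.3°) + j·sin(68.3°)) = 1.875 + j4.711 V
Step 2 — Sum components: V_total = 299.4 - j6.742 V.
Step 3 — Convert to polar: |V_total| = 299.5 V, ∠V_total = -1.3°.

V_total = 299.5∠-1.3° V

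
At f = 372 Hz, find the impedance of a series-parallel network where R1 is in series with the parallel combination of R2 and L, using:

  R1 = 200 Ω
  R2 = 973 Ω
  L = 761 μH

Step 1 — Angular frequency: ω = 2π·f = 2π·372 = 2337 rad/s.
Step 2 — Component impedances:
  R1: Z = R = 200 Ω
  R2: Z = R = 973 Ω
  L: Z = jωL = j·2337·0.000761 = 0 + j1.779 Ω
Step 3 — Parallel branch: R2 || L = 1/(1/R2 + 1/L) = 0.003252 + j1.779 Ω.
Step 4 — Series with R1: Z_total = R1 + (R2 || L) = 200 + j1.779 Ω = 200∠0.5° Ω.

Z = 200 + j1.779 Ω = 200∠0.5° Ω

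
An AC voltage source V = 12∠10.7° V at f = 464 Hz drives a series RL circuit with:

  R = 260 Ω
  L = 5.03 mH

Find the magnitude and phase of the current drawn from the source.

Step 1 — Angular frequency: ω = 2π·f = 2π·464 = 2915 rad/s.
Step 2 — Component impedances:
  R: Z = R = 260 Ω
  L: Z = jωL = j·2915·0.00503 = 0 + j14.66 Ω
Step 3 — Series combination: Z_total = R + L = 260 + j14.66 Ω = 260.4∠3.2° Ω.
Step 4 — Source phasor: V = 12∠10.7° V = 11.79 + j2.228 V.
Step 5 — Ohm's law: I = V / Z_total = (11.79 + j2.228) / (260 + j14.66) = 0.04569 + j0.005992 A.
Step 6 — Convert to polar: |I| = 0.04608 A, ∠I = 7.5°.

I = 0.04608∠7.5° A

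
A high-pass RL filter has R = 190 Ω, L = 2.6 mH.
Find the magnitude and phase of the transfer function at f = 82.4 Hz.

Step 1 — Angular frequency: ω = 2π·82.4 = 517.7 rad/s.
Step 2 — Transfer function: H(jω) = jωL/(R + jωL).
Step 3 — Numerator jωL = j·1.346; denominator R + jωL = 190 + j1.346.
Step 4 — H = 5.019e-05 + j0.007084.
Step 5 — Magnitude: |H| = 0.007085 (-43.0 dB); phase: φ = 89.6°.

|H| = 0.007085 (-43.0 dB), φ = 89.6°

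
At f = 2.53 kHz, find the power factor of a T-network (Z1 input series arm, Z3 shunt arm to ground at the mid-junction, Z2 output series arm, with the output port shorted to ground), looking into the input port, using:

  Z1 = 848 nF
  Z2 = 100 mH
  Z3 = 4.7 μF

Step 1 — Angular frequency: ω = 2π·f = 2π·2530 = 1.59e+04 rad/s.
Step 2 — Component impedances:
  Z1: Z = 1/(jωC) = -j/(ω·C) = 0 - j74.18 Ω
  Z2: Z = jωL = j·1.59e+04·0.1 = 0 + j1590 Ω
  Z3: Z = 1/(jωC) = -j/(ω·C) = 0 - j13.38 Ω
Step 3 — With the output port shorted to ground, the output series arm Z2 runs from the junction to ground; the shunt arm Z3 also runs from the junction to ground. They appear in parallel: Z3 || Z2 = 0 - j13.5 Ω.
Step 4 — Series with input arm Z1: Z_in = Z1 + (Z3 || Z2) = 0 - j87.68 Ω = 87.68∠-90.0° Ω.
Step 5 — Power factor: PF = cos(φ) = Re(Z)/|Z| = 0/87.68 = 0.
Step 6 — Type: Im(Z) = -87.68 ⇒ leading (phase φ = -90.0°).

PF = 0 (leading, φ = -90.0°)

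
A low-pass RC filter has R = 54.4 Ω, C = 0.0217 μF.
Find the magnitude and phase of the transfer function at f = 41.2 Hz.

Step 1 — Angular frequency: ω = 2π·41.2 = 258.9 rad/s.
Step 2 — Transfer function: H(jω) = 1/(1 + jωRC).
Step 3 — Denominator: 1 + jωRC = 1 + j·258.9·54.4·2.17e-08 = 1 + j0.0003056.
Step 4 — H = 1 - j0.0003056.
Step 5 — Magnitude: |H| = 1 (-0.0 dB); phase: φ = -0.0°.

|H| = 1 (-0.0 dB), φ = -0.0°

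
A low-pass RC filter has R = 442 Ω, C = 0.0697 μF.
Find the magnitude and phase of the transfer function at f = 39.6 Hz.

Step 1 — Angular frequency: ω = 2π·39.6 = 248.8 rad/s.
Step 2 — Transfer function: H(jω) = 1/(1 + jωRC).
Step 3 — Denominator: 1 + jωRC = 1 + j·248.8·442·6.97e-08 = 1 + j0.007665.
Step 4 — H = 0.9999 - j0.007665.
Step 5 — Magnitude: |H| = 1 (-0.0 dB); phase: φ = -0.4°.

|H| = 1 (-0.0 dB), φ = -0.4°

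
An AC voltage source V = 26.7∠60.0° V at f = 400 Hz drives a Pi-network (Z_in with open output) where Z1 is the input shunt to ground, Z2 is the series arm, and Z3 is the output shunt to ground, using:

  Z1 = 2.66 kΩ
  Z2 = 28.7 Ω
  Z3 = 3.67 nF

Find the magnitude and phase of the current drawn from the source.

Step 1 — Angular frequency: ω = 2π·f = 2π·400 = 2513 rad/s.
Step 2 — Component impedances:
  Z1: Z = R = 2660 Ω
  Z2: Z = R = 28.7 Ω
  Z3: Z = 1/(jωC) = -j/(ω·C) = 0 - j1.084e+05 Ω
Step 3 — With open output, the series arm Z2 and the output shunt Z3 appear in series to ground: Z2 + Z3 = 28.7 - j1.084e+05 Ω.
Step 4 — Parallel with input shunt Z1: Z_in = Z1 || (Z2 + Z3) = 2658 - j65.22 Ω = 2659∠-1.4° Ω.
Step 5 — Source phasor: V = 26.7∠60.0° V = 13.35 + j23.12 V.
Step 6 — Ohm's law: I = V / Z_total = (13.35 + j23.12) / (2658 - j65.22) = 0.004806 + j0.008816 A.
Step 7 — Convert to polar: |I| = 0.01004 A, ∠I = 61.4°.

I = 0.01004∠61.4° A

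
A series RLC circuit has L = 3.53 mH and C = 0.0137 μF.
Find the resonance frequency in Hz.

Step 1 — Resonance condition Im(Z)=0 gives ω₀ = 1/√(LC).
Step 2 — ω₀ = 1/√(0.00353·1.37e-08) = 1.438e+05 rad/s.
Step 3 — f₀ = ω₀/(2π) = 2.289e+04 Hz.

f₀ = 2.289e+04 Hz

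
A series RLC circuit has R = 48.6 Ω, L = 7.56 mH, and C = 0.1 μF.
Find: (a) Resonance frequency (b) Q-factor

Step 1 — Resonance condition Im(Z)=0 gives ω₀ = 1/√(LC).
Step 2 — ω₀ = 1/√(0.00756·1e-07) = 3.637e+04 rad/s.
Step 3 — f₀ = ω₀/(2π) = 5788 Hz.
Step 4 — Series Q: Q = ω₀L/R = 3.637e+04·0.00756/48.6 = 5.658.

(a) f₀ = 5788 Hz  (b) Q = 5.658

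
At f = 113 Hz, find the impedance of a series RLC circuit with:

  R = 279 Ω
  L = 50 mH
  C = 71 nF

Step 1 — Angular frequency: ω = 2π·f = 2π·113 = 710 rad/s.
Step 2 — Component impedances:
  R: Z = R = 279 Ω
  L: Z = jωL = j·710·0.05 = 0 + j35.5 Ω
  C: Z = 1/(jωC) = -j/(ω·C) = 0 - j1.984e+04 Ω
Step 3 — Series combination: Z_total = R + L + C = 279 - j1.98e+04 Ω = 1.98e+04∠-89.2° Ω.

Z = 279 - j1.98e+04 Ω = 1.98e+04∠-89.2° Ω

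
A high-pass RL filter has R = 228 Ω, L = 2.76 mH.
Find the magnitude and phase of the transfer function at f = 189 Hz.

Step 1 — Angular frequency: ω = 2π·189 = 1188 rad/s.
Step 2 — Transfer function: H(jω) = jωL/(R + jωL).
Step 3 — Numerator jωL = j·3.278; denominator R + jωL = 228 + j3.278.
Step 4 — H = 0.0002066 + j0.01437.
Step 5 — Magnitude: |H| = 0.01437 (-36.8 dB); phase: φ = 89.2°.

|H| = 0.01437 (-36.8 dB), φ = 89.2°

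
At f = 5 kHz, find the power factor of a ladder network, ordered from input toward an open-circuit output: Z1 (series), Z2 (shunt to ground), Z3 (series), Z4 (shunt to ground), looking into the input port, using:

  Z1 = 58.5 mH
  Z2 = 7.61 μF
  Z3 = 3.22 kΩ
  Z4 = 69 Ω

Step 1 — Angular frequency: ω = 2π·f = 2π·5000 = 3.142e+04 rad/s.
Step 2 — Component impedances:
  Z1: Z = jωL = j·3.142e+04·0.0585 = 0 + j1838 Ω
  Z2: Z = 1/(jωC) = -j/(ω·C) = 0 - j4.183 Ω
  Z3: Z = R = 3220 Ω
  Z4: Z = R = 69 Ω
Step 3 — Ladder network (open output): work backward from the far end, alternating series and parallel combinations. Z_in = 0.005319 + j1834 Ω = 1834∠90.0° Ω.
Step 4 — Power factor: PF = cos(φ) = Re(Z)/|Z| = 0.0053194/1833.6 = 2.901e-06.
Step 5 — Type: Im(Z) = 1834 ⇒ lagging (phase φ = 90.0°).

PF = 2.901e-06 (lagging, φ = 90.0°)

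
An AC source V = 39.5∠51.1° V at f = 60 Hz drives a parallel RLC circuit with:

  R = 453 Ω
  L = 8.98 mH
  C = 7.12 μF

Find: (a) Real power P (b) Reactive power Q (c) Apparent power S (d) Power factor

Step 1 — Angular frequency: ω = 2π·f = 2π·60 = 377 rad/s.
Step 2 — Component impedances:
  R: Z = R = 453 Ω
  L: Z = jωL = j·377·0.00898 = 0 + j3.385 Ω
  C: Z = 1/(jωC) = -j/(ω·C) = 0 - j372.6 Ω
Step 3 — Parallel combination: 1/Z_total = 1/R + 1/L + 1/C; Z_total = 0.02576 + j3.416 Ω = 3.416∠89.6° Ω.
Step 4 — Source phasor: V = 39.5∠51.1° V = 24.8 + j30.74 V.
Step 5 — Current: I = V / Z = 9.053 - j7.193 A = 11.56∠-38.5° A.
Step 6 — Complex power: S = V·I* = 3.444 + j456.7 VA.
Step 7 — Real power: P = Re(S) = 3.444 W.
Step 8 — Reactive power: Q = Im(S) = 456.7 VAR.
Step 9 — Apparent power: |S| = 456.7 VA.
Step 10 — Power factor: PF = P/|S| = 0.007542 (lagging).

(a) P = 3.444 W  (b) Q = 456.7 VAR  (c) S = 456.7 VA  (d) PF = 0.007542 (lagging)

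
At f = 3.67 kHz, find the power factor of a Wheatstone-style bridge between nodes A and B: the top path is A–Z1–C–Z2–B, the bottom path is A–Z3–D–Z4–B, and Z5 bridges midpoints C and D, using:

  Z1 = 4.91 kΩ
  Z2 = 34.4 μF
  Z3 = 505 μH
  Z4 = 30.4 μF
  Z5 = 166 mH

Step 1 — Angular frequency: ω = 2π·f = 2π·3670 = 2.306e+04 rad/s.
Step 2 — Component impedances:
  Z1: Z = R = 4910 Ω
  Z2: Z = 1/(jωC) = -j/(ω·C) = 0 - j1.261 Ω
  Z3: Z = jωL = j·2.306e+04·0.000505 = 0 + j11.64 Ω
  Z4: Z = 1/(jωC) = -j/(ω·C) = 0 - j1.427 Ω
  Z5: Z = jωL = j·2.306e+04·0.166 = 0 + j3828 Ω
Step 3 — Bridge requires nodal analysis (the Z5 bridge couples midpoints C and D, so the two paths cannot be reduced to a simple series/parallel combination). Setting node B to ground and injecting 1 A at node A, the 3-node admittance system at A, C, D solves to V_A = Z_AB = 0.02126 + j10.22 Ω = 10.22∠89.9° Ω.
Step 4 — Power factor: PF = cos(φ) = Re(Z)/|Z| = 0.021262/10.218 = 0.002081.
Step 5 — Type: Im(Z) = 10.22 ⇒ lagging (phase φ = 89.9°).

PF = 0.002081 (lagging, φ = 89.9°)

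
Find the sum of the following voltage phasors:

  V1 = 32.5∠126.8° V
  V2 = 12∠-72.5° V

Step 1 — Convert each phasor to rectangular form:
  V1 = 32.5·(cos(126.8°) + j·sin(126.8°)) = -19.47 + j26.02 V
  V2 = 12·(cos(-72.5°) + j·sin(-72.5°)) = 3.608 - j11.44 V
Step 2 — Sum components: V_total = -15.86 + j14.58 V.
Step 3 — Convert to polar: |V_total| = 21.54 V, ∠V_total = 137.4°.

V_total = 21.54∠137.4° V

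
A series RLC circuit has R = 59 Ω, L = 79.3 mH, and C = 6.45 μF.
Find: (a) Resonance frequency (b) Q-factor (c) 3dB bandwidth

Step 1 — Resonance condition Im(Z)=0 gives ω₀ = 1/√(LC).
Step 2 — ω₀ = 1/√(0.0793·6.45e-06) = 1398 rad/s.
Step 3 — f₀ = ω₀/(2π) = 222.5 Hz.
Step 4 — Series Q: Q = ω₀L/R = 1398·0.0793/59 = 1.879.
Step 5 — 3dB bandwidth: Δω = ω₀/Q = 744 rad/s; BW = Δω/(2π) = 118.4 Hz.

(a) f₀ = 222.5 Hz  (b) Q = 1.879  (c) BW = 118.4 Hz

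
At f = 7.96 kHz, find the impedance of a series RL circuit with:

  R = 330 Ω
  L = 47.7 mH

Step 1 — Angular frequency: ω = 2π·f = 2π·7960 = 5.001e+04 rad/s.
Step 2 — Component impedances:
  R: Z = R = 330 Ω
  L: Z = jωL = j·5.001e+04·0.0477 = 0 + j2386 Ω
Step 3 — Series combination: Z_total = R + L = 330 + j2386 Ω = 2408∠82.1° Ω.

Z = 330 + j2386 Ω = 2408∠82.1° Ω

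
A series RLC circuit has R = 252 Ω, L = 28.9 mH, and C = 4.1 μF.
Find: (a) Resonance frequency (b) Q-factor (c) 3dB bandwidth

Step 1 — Resonance condition Im(Z)=0 gives ω₀ = 1/√(LC).
Step 2 — ω₀ = 1/√(0.0289·4.1e-06) = 2905 rad/s.
Step 3 — f₀ = ω₀/(2π) = 462.4 Hz.
Step 4 — Series Q: Q = ω₀L/R = 2905·0.0289/252 = 0.3332.
Step 5 — 3dB bandwidth: Δω = ω₀/Q = 8720 rad/s; BW = Δω/(2π) = 1388 Hz.

(a) f₀ = 462.4 Hz  (b) Q = 0.3332  (c) BW = 1388 Hz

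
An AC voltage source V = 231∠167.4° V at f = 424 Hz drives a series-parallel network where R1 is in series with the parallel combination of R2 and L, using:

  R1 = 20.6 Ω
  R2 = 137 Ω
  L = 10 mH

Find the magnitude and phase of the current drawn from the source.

Step 1 — Angular frequency: ω = 2π·f = 2π·424 = 2664 rad/s.
Step 2 — Component impedances:
  R1: Z = R = 20.6 Ω
  R2: Z = R = 137 Ω
  L: Z = jωL = j·2664·0.01 = 0 + j26.64 Ω
Step 3 — Parallel branch: R2 || L = 1/(1/R2 + 1/L) = 4.992 + j25.67 Ω.
Step 4 — Series with R1: Z_total = R1 + (R2 || L) = 25.59 + j25.67 Ω = 36.25∠45.1° Ω.
Step 5 — Source phasor: V = 231∠167.4° V = -225.4 + j50.39 V.
Step 6 — Ohm's law: I = V / Z_total = (-225.4 + j50.39) / (25.59 + j25.67) = -3.407 + j5.386 A.
Step 7 — Convert to polar: |I| = 6.373 A, ∠I = 122.3°.

I = 6.373∠122.3° A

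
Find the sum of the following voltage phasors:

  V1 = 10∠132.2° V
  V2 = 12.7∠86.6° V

Step 1 — Convert each phasor to rectangular form:
  V1 = 10·(cos(132.2°) + j·sin(132.2°)) = -6.717 + j7.408 V
  V2 = 12.7·(cos(86.6°) + j·sin(86.6°)) = 0.7532 + j12.68 V
Step 2 — Sum components: V_total = -5.964 + j20.09 V.
Step 3 — Convert to polar: |V_total| = 20.95 V, ∠V_total = 106.5°.

V_total = 20.95∠106.5° V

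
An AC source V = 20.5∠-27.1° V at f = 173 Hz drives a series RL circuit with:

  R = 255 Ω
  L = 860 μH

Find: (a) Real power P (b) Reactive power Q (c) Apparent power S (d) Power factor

Step 1 — Angular frequency: ω = 2π·f = 2π·173 = 1087 rad/s.
Step 2 — Component impedances:
  R: Z = R = 255 Ω
  L: Z = jωL = j·1087·0.00086 = 0 + j0.9348 Ω
Step 3 — Series combination: Z_total = R + L = 255 + j0.9348 Ω = 255∠0.2° Ω.
Step 4 — Source phasor: V = 20.5∠-27.1° V = 18.25 - j9.339 V.
Step 5 — Current: I = V / Z = 0.07143 - j0.03688 A = 0.08039∠-27.3° A.
Step 6 — Complex power: S = V·I* = 1.648 + j0.006042 VA.
Step 7 — Real power: P = Re(S) = 1.648 W.
Step 8 — Reactive power: Q = Im(S) = 0.006042 VAR.
Step 9 — Apparent power: |S| = 1.648 VA.
Step 10 — Power factor: PF = P/|S| = 1 (lagging).

(a) P = 1.648 W  (b) Q = 0.006042 VAR  (c) S = 1.648 VA  (d) PF = 1 (lagging)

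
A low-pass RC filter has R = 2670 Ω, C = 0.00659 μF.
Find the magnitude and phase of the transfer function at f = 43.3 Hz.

Step 1 — Angular frequency: ω = 2π·43.3 = 272.1 rad/s.
Step 2 — Transfer function: H(jω) = 1/(1 + jωRC).
Step 3 — Denominator: 1 + jωRC = 1 + j·272.1·2670·6.59e-09 = 1 + j0.004787.
Step 4 — H = 1 - j0.004787.
Step 5 — Magnitude: |H| = 1 (-0.0 dB); phase: φ = -0.3°.

|H| = 1 (-0.0 dB), φ = -0.3°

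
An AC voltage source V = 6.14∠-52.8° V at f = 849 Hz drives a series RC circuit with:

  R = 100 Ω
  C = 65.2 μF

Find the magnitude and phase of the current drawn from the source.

Step 1 — Angular frequency: ω = 2π·f = 2π·849 = 5334 rad/s.
Step 2 — Component impedances:
  R: Z = R = 100 Ω
  C: Z = 1/(jωC) = -j/(ω·C) = 0 - j2.875 Ω
Step 3 — Series combination: Z_total = R + C = 100 - j2.875 Ω = 100∠-1.6° Ω.
Step 4 — Source phasor: V = 6.14∠-52.8° V = 3.712 - j4.891 V.
Step 5 — Ohm's law: I = V / Z_total = (3.712 - j4.891) / (100 - j2.875) = 0.0385 - j0.0478 A.
Step 6 — Convert to polar: |I| = 0.06137 A, ∠I = -51.2°.

I = 0.06137∠-51.2° A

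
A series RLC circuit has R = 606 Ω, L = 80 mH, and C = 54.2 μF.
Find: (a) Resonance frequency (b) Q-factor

Step 1 — Resonance condition Im(Z)=0 gives ω₀ = 1/√(LC).
Step 2 — ω₀ = 1/√(0.08·5.42e-05) = 480.2 rad/s.
Step 3 — f₀ = ω₀/(2π) = 76.43 Hz.
Step 4 — Series Q: Q = ω₀L/R = 480.2·0.08/606 = 0.0634.

(a) f₀ = 76.43 Hz  (b) Q = 0.0634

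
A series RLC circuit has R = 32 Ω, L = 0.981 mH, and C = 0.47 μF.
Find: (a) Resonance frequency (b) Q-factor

Step 1 — Resonance condition Im(Z)=0 gives ω₀ = 1/√(LC).
Step 2 — ω₀ = 1/√(0.000981·4.7e-07) = 4.657e+04 rad/s.
Step 3 — f₀ = ω₀/(2π) = 7412 Hz.
Step 4 — Series Q: Q = ω₀L/R = 4.657e+04·0.000981/32 = 1.428.

(a) f₀ = 7412 Hz  (b) Q = 1.428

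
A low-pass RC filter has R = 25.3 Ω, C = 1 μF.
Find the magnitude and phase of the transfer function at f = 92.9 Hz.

Step 1 — Angular frequency: ω = 2π·92.9 = 583.7 rad/s.
Step 2 — Transfer function: H(jω) = 1/(1 + jωRC).
Step 3 — Denominator: 1 + jωRC = 1 + j·583.7·25.3·1e-06 = 1 + j0.01477.
Step 4 — H = 0.9998 - j0.01476.
Step 5 — Magnitude: |H| = 0.9999 (-0.0 dB); phase: φ = -0.8°.

|H| = 0.9999 (-0.0 dB), φ = -0.8°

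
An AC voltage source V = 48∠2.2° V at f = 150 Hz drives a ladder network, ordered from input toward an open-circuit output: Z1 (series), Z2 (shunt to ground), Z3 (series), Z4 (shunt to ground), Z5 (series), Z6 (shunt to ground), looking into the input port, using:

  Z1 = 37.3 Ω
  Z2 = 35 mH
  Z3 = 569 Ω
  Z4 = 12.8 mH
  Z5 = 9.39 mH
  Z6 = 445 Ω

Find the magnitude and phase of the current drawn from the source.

Step 1 — Angular frequency: ω = 2π·f = 2π·150 = 942.5 rad/s.
Step 2 — Component impedances:
  Z1: Z = R = 37.3 Ω
  Z2: Z = jωL = j·942.5·0.035 = 0 + j32.99 Ω
  Z3: Z = R = 569 Ω
  Z4: Z = jωL = j·942.5·0.0128 = 0 + j12.06 Ω
  Z5: Z = jωL = j·942.5·0.00939 = 0 + j8.85 Ω
  Z6: Z = R = 445 Ω
Step 3 — Ladder network (open output): work backward from the far end, alternating series and parallel combinations. Z_in = 39.2 + j32.84 Ω = 51.14∠40.0° Ω.
Step 4 — Source phasor: V = 48∠2.2° V = 47.96 + j1.843 V.
Step 5 — Ohm's law: I = V / Z_total = (47.96 + j1.843) / (39.2 + j32.84) = 0.7422 - j0.5747 A.
Step 6 — Convert to polar: |I| = 0.9387 A, ∠I = -37.8°.

I = 0.9387∠-37.8° A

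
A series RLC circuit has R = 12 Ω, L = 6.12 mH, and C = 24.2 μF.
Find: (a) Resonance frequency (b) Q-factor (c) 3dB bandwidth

Step 1 — Resonance: ω₀ = 1/√(LC) = 1/√(0.00612·2.42e-05) = 2598 rad/s.
Step 2 — f₀ = ω₀/(2π) = 413.6 Hz.
Step 3 — Series Q: Q = ω₀L/R = 2598·0.00612/12 = 1.325.
Step 4 — Bandwidth: Δω = ω₀/Q = 1961 rad/s; BW = Δω/(2π) = 312.1 Hz.

(a) f₀ = 413.6 Hz  (b) Q = 1.325  (c) BW = 312.1 Hz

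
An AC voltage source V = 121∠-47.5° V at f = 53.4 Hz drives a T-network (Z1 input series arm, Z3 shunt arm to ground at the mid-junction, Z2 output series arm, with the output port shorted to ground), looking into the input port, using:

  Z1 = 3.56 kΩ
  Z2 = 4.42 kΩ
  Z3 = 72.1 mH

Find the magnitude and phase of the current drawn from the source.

Step 1 — Angular frequency: ω = 2π·f = 2π·53.4 = 335.5 rad/s.
Step 2 — Component impedances:
  Z1: Z = R = 3560 Ω
  Z2: Z = R = 4420 Ω
  Z3: Z = jωL = j·335.5·0.0721 = 0 + j24.19 Ω
Step 3 — With the output port shorted to ground, the output series arm Z2 runs from the junction to ground; the shunt arm Z3 also runs from the junction to ground. They appear in parallel: Z3 || Z2 = 0.1324 + j24.19 Ω.
Step 4 — Series with input arm Z1: Z_in = Z1 + (Z3 || Z2) = 3560 + j24.19 Ω = 3560∠0.4° Ω.
Step 5 — Source phasor: V = 121∠-47.5° V = 81.75 - j89.21 V.
Step 6 — Ohm's law: I = V / Z_total = (81.75 - j89.21) / (3560 + j24.19) = 0.02279 - j0.02521 A.
Step 7 — Convert to polar: |I| = 0.03399 A, ∠I = -47.9°.

I = 0.03399∠-47.9° A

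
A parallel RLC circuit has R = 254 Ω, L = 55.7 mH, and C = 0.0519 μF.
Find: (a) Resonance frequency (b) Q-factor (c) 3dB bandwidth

Step 1 — Resonance: ω₀ = 1/√(LC) = 1/√(0.0557·5.19e-08) = 1.86e+04 rad/s.
Step 2 — f₀ = ω₀/(2π) = 2960 Hz.
Step 3 — Parallel Q: Q = R/(ω₀L) = 254/(1.86e+04·0.0557) = 0.2452.
Step 4 — Bandwidth: Δω = ω₀/Q = 7.586e+04 rad/s; BW = Δω/(2π) = 1.207e+04 Hz.

(a) f₀ = 2960 Hz  (b) Q = 0.2452  (c) BW = 1.207e+04 Hz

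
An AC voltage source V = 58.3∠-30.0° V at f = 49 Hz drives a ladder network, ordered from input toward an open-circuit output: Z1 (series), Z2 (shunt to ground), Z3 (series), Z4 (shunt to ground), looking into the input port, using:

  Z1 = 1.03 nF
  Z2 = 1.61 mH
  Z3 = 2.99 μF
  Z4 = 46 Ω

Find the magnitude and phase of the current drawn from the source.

Step 1 — Angular frequency: ω = 2π·f = 2π·49 = 307.9 rad/s.
Step 2 — Component impedances:
  Z1: Z = 1/(jωC) = -j/(ω·C) = 0 - j3.153e+06 Ω
  Z2: Z = jωL = j·307.9·0.00161 = 0 + j0.4957 Ω
  Z3: Z = 1/(jωC) = -j/(ω·C) = 0 - j1086 Ω
  Z4: Z = R = 46 Ω
Step 3 — Ladder network (open output): work backward from the far end, alternating series and parallel combinations. Z_in = 0 - j3.153e+06 Ω = 3.153e+06∠-90.0° Ω.
Step 4 — Source phasor: V = 58.3∠-30.0° V = 50.49 - j29.15 V.
Step 5 — Ohm's law: I = V / Z_total = (50.49 - j29.15) / (0 - j3.153e+06) = 9.244e-06 + j1.601e-05 A.
Step 6 — Convert to polar: |I| = 1.849e-05 A, ∠I = 60.0°.

I = 1.849e-05∠60.0° A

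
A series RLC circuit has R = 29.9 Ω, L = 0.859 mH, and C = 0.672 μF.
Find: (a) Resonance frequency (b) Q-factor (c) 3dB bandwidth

Step 1 — Resonance: ω₀ = 1/√(LC) = 1/√(0.000859·6.72e-07) = 4.162e+04 rad/s.
Step 2 — f₀ = ω₀/(2π) = 6624 Hz.
Step 3 — Series Q: Q = ω₀L/R = 4.162e+04·0.000859/29.9 = 1.196.
Step 4 — Bandwidth: Δω = ω₀/Q = 3.481e+04 rad/s; BW = Δω/(2π) = 5540 Hz.

(a) f₀ = 6624 Hz  (b) Q = 1.196  (c) BW = 5540 Hz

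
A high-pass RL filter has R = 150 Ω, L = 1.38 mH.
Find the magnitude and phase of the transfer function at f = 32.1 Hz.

Step 1 — Angular frequency: ω = 2π·32.1 = 201.7 rad/s.
Step 2 — Transfer function: H(jω) = jωL/(R + jωL).
Step 3 — Numerator jωL = j·0.2783; denominator R + jωL = 150 + j0.2783.
Step 4 — H = 3.443e-06 + j0.001856.
Step 5 — Magnitude: |H| = 0.001856 (-54.6 dB); phase: φ = 89.9°.

|H| = 0.001856 (-54.6 dB), φ = 89.9°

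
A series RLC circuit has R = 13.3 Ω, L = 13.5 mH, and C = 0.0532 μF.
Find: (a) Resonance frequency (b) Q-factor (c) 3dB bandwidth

Step 1 — Resonance condition Im(Z)=0 gives ω₀ = 1/√(LC).
Step 2 — ω₀ = 1/√(0.0135·5.32e-08) = 3.731e+04 rad/s.
Step 3 — f₀ = ω₀/(2π) = 5939 Hz.
Step 4 — Series Q: Q = ω₀L/R = 3.731e+04·0.0135/13.3 = 37.88.
Step 5 — 3dB bandwidth: Δω = ω₀/Q = 985.2 rad/s; BW = Δω/(2π) = 156.8 Hz.

(a) f₀ = 5939 Hz  (b) Q = 37.88  (c) BW = 156.8 Hz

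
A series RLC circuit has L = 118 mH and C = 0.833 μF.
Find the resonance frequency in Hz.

Step 1 — Resonance condition Im(Z)=0 gives ω₀ = 1/√(LC).
Step 2 — ω₀ = 1/√(0.118·8.33e-07) = 3190 rad/s.
Step 3 — f₀ = ω₀/(2π) = 507.6 Hz.

f₀ = 507.6 Hz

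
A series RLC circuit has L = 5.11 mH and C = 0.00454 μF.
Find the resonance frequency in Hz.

Step 1 — Resonance condition Im(Z)=0 gives ω₀ = 1/√(LC).
Step 2 — ω₀ = 1/√(0.00511·4.54e-09) = 2.076e+05 rad/s.
Step 3 — f₀ = ω₀/(2π) = 3.304e+04 Hz.

f₀ = 3.304e+04 Hz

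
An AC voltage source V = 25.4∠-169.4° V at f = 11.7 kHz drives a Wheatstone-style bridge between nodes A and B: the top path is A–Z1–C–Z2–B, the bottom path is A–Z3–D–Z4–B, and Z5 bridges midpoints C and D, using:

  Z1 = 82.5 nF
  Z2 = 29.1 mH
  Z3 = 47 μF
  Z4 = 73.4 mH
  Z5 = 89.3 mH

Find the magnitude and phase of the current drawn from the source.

Step 1 — Angular frequency: ω = 2π·f = 2π·1.17e+04 = 7.351e+04 rad/s.
Step 2 — Component impedances:
  Z1: Z = 1/(jωC) = -j/(ω·C) = 0 - j164.9 Ω
  Z2: Z = jωL = j·7.351e+04·0.0291 = 0 + j2139 Ω
  Z3: Z = 1/(jωC) = -j/(ω·C) = 0 - j0.2894 Ω
  Z4: Z = jωL = j·7.351e+04·0.0734 = 0 + j5396 Ω
  Z5: Z = jωL = j·7.351e+04·0.0893 = 0 + j6565 Ω
Step 3 — Bridge requires nodal analysis (the Z5 bridge couples midpoints C and D, so the two paths cannot be reduced to a simple series/parallel combination). Setting node B to ground and injecting 1 A at node A, the 3-node admittance system at A, C, D solves to V_A = Z_AB = 0 + j1443 Ω = 1443∠90.0° Ω.
Step 4 — Source phasor: V = 25.4∠-169.4° V = -24.97 - j4.672 V.
Step 5 — Ohm's law: I = V / Z_total = (-24.97 - j4.672) / (0 + j1443) = -0.003238 + j0.0173 A.
Step 6 — Convert to polar: |I| = 0.0176 A, ∠I = 100.6°.

I = 0.0176∠100.6° A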